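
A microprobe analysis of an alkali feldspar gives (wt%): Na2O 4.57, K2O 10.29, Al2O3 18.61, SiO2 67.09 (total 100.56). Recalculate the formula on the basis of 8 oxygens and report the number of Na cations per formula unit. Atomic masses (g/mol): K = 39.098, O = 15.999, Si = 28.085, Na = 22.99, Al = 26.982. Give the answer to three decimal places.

Na2O (M=61.979): mol = 0.07373; Na = 0.14746, O = 0.07373.
K2O (M=94.195): mol = 0.10924; K = 0.21848, O = 0.10924.
Al2O3 (M=101.961): mol = 0.18252; Al = 0.36504, O = 0.54756.
SiO2 (M=60.083): mol = 1.11662; Si = 1.11662, O = 2.23324.
ΣO = 2.96377; factor = 8/ΣO = 2.69926.
Na apfu = 0.14746 × 2.69926 = 0.398.

0.398 Na apfu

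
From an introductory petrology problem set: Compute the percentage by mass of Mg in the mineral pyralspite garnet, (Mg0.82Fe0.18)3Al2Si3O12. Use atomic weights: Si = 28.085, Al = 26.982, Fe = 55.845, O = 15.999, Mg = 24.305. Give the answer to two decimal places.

14.23 wt%

M((Mg0.82Fe0.18)3Al2Si3O12) = 420.154 g/mol.
Mg contributes 2.46 × 24.305 = 59.790 g per mole.
59.790/420.154 = 0.1423 → 14.23%.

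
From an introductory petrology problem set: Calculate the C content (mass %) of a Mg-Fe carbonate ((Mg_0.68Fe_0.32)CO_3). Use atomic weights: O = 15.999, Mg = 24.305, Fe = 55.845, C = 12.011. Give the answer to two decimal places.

12.72 mass %

Molar mass of (Mg_0.68Fe_0.32)CO_3: 0.68×24.305 + 0.32×55.845 + 1×12.011 + 3×15.999 = 94.406 g/mol.
Mass of C per formula unit: 1 × 12.011 = 12.011 g.
Weight fraction C = 12.011 / 94.406 = 0.1272.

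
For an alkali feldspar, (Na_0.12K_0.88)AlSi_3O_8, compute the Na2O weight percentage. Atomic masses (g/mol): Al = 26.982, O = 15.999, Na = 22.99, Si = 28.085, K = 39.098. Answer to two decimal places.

Formula mass = 276.394 g/mol.
0.12 Na → 0.0600 mol Na2O per formula unit; M(Na2O) = 61.979, so Na2O mass = 3.719 g.
3.719/276.394 × 100 = 1.35 wt%.

1.35 wt%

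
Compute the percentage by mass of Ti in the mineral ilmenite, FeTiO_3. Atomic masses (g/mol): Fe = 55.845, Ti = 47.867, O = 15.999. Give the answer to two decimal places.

Formula mass = 1·55.845 + 1·47.867 + 3·15.999 = 151.709 g/mol, of which 47.867 g is Ti.
So Ti makes up 47.867/151.709 = 0.3155 of the mass, i.e. 31.55%.

31.55 mass %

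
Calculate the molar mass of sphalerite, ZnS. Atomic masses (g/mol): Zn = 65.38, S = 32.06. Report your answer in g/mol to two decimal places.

97.44 g/mol

The formula mass is the sum 1×65.38 + 1×32.06.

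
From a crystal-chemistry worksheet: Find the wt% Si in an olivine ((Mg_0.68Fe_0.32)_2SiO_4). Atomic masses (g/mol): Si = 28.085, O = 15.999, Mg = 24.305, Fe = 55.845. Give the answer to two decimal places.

17.46 mass %

M((Mg_0.68Fe_0.32)_2SiO_4) = 160.877 g/mol.
Si contributes 1 × 28.085 = 28.085 g per mole.
28.085/160.877 = 0.1746 → 17.46%.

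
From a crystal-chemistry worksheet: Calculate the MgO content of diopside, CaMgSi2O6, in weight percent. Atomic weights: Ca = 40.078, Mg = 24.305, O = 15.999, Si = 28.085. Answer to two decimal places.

Molar mass of CaMgSi2O6 = 1×40.078 + 1×24.305 + 2×28.085 + 6×15.999 = 216.547 g/mol.
Each formula unit contains 1 Mg, equivalent to 1/1 = 1.0000 mol MgO.
M(MgO) = 1×24.305 + 1×15.999 = 40.304 g/mol.
Mass of MgO per formula unit = 1.0000 × 40.304 = 40.304 g.
MgO wt% = 40.304 / 216.547 × 100 = 18.61%.

18.61 wt%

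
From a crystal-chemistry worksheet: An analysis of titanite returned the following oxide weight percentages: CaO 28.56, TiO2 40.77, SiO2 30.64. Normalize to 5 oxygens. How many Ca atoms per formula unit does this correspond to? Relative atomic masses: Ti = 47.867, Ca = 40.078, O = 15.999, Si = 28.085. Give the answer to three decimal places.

0.999 Ca apfu

CaO: 28.56/56.077 = 0.50930 mol → 0.50930 mol Ca, 0.50930 mol O.
TiO2: 40.77/79.865 = 0.51049 mol → 0.51049 mol Ti, 1.02098 mol O.
SiO2: 30.64/60.083 = 0.50996 mol → 0.50996 mol Si, 1.01992 mol O.
Total oxygen = 2.55020 mol. Normalization factor = 5/2.55020 = 1.96063.
Ca per 5 O = 0.50930 × 1.96063 = 0.999.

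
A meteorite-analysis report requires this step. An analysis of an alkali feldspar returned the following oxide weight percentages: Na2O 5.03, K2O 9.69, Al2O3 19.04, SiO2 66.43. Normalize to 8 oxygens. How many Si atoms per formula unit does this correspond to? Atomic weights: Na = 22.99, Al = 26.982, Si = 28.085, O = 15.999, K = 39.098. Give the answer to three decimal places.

2.993 Si apfu

Na2O: 5.03/61.979 = 0.08116 mol → 0.16232 mol Na, 0.08116 mol O.
K2O: 9.69/94.195 = 0.10287 mol → 0.20574 mol K, 0.10287 mol O.
Al2O3: 19.04/101.961 = 0.18674 mol → 0.37348 mol Al, 0.56022 mol O.
SiO2: 66.43/60.083 = 1.10564 mol → 1.10564 mol Si, 2.21128 mol O.
Total oxygen = 2.95553 mol. Normalization factor = 8/2.95553 = 2.70679.
Si per 8 O = 1.10564 × 2.70679 = 2.993.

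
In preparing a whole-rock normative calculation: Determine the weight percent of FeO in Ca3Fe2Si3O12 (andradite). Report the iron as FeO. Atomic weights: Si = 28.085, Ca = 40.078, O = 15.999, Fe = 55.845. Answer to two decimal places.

Molar mass of Ca3Fe2Si3O12 = 3·40.078 + 2·55.845 + 3·28.085 + 12·15.999 = 508.167 g/mol.
Each formula unit contains 2 Fe, equivalent to 2/1 = 2.0000 mol FeO.
M(FeO) = 1×55.845 + 1×15.999 = 71.844 g/mol.
Mass of FeO per formula unit = 2.0000 × 71.844 = 143.688 g.
FeO wt% = 143.688 / 508.167 × 100 = 28.28%.

28.28 wt%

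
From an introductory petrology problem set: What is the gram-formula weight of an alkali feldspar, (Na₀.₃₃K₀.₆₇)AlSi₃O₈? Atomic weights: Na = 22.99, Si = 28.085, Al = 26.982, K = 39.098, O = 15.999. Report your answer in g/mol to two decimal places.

273.01 g/mol

M = 0.33·22.99 + 0.67·39.098 + 1·26.982 + 3·28.085 + 8·15.999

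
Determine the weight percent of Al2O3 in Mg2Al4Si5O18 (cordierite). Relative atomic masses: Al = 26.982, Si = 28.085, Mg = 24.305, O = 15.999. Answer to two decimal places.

34.86 wt%

Molar mass of Mg2Al4Si5O18 = 2×24.305 + 4×26.982 + 5×28.085 + 18×15.999 = 584.945 g/mol.
Each formula unit contains 4 Al, equivalent to 4/2 = 2.0000 mol Al2O3.
M(Al2O3) = 2×26.982 + 3×15.999 = 101.961 g/mol.
Mass of Al2O3 per formula unit = 2.0000 × 101.961 = 203.922 g.
Al2O3 wt% = 203.922 / 584.945 × 100 = 34.86%.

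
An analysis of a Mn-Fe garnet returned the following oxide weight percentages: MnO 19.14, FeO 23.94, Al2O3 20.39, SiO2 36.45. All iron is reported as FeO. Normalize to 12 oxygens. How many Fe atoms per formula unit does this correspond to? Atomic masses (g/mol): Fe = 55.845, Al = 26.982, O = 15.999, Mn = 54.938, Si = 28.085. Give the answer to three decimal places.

1.655 Fe apfu

MnO: 19.14/70.937 = 0.26982 mol → 0.26982 mol Mn, 0.26982 mol O.
FeO: 23.94/71.844 = 0.33322 mol → 0.33322 mol Fe, 0.33322 mol O.
Al2O3: 20.39/101.961 = 0.19998 mol → 0.39996 mol Al, 0.59994 mol O.
SiO2: 36.45/60.083 = 0.60666 mol → 0.60666 mol Si, 1.21332 mol O.
Total oxygen = 2.41630 mol. Normalization factor = 12/2.41630 = 4.96627.
Fe per 12 O = 0.33322 × 4.96627 = 1.655.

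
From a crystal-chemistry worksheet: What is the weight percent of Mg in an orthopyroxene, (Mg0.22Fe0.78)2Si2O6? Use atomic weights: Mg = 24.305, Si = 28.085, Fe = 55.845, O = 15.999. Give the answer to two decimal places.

4.28 weight percent

M((Mg0.22Fe0.78)2Si2O6) = 249.976 g/mol.
Mg contributes 0.44 × 24.305 = 10.694 g per mole.
10.694/249.976 = 0.0428 → 4.28%.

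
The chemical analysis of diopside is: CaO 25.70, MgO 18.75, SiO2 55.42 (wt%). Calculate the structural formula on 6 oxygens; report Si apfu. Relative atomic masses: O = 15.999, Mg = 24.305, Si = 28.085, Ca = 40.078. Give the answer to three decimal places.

1.999 Si apfu

25.70 wt% CaO ÷ 56.077 g/mol = 0.45830 mol, giving 0.45830 Ca and 0.45830 O.
18.75 wt% MgO ÷ 40.304 g/mol = 0.46521 mol, giving 0.46521 Mg and 0.46521 O.
55.42 wt% SiO2 ÷ 60.083 g/mol = 0.92239 mol, giving 0.92239 Si and 1.84478 O.
Oxygen sums to 2.76829; scaling by 6/2.76829 = 2.16740 puts the formula on 6 O.
Si: 0.92239 × 2.16740 = 1.999 atoms per formula unit.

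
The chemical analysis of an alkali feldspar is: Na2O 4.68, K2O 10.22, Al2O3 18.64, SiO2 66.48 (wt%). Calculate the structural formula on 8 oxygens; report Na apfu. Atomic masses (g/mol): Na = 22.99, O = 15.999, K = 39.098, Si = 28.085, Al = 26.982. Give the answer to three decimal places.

0.410 Na apfu

4.68 wt% Na2O ÷ 61.979 g/mol = 0.07551 mol, giving 0.15102 Na and 0.07551 O.
10.22 wt% K2O ÷ 94.195 g/mol = 0.10850 mol, giving 0.21700 K and 0.10850 O.
18.64 wt% Al2O3 ÷ 101.961 g/mol = 0.18281 mol, giving 0.36562 Al and 0.54843 O.
66.48 wt% SiO2 ÷ 60.083 g/mol = 1.10647 mol, giving 1.10647 Si and 2.21294 O.
Oxygen sums to 2.94538; scaling by 8/2.94538 = 2.71612 puts the formula on 8 O.
Na: 0.15102 × 2.71612 = 0.410 atoms per formula unit.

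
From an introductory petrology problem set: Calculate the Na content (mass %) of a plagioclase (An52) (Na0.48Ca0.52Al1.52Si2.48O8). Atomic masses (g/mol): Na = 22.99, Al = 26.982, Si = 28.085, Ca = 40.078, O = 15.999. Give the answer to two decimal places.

Formula mass = 0.48*22.99 + 0.52*40.078 + 1.52*26.982 + 2.48*28.085 + 8*15.999 = 270.531 g/mol, of which 11.035 g is Na.
So Na makes up 11.035/270.531 = 0.0408 of the mass, i.e. 4.08%.

4.08 mass %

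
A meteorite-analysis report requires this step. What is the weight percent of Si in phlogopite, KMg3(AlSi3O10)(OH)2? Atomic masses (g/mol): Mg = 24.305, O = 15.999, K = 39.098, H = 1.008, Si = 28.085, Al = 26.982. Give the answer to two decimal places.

20.19 wt%

M(KMg3(AlSi3O10)(OH)2) = 417.254 g/mol.
Si contributes 3 × 28.085 = 84.255 g per mole.
84.255/417.254 = 0.2019 → 20.19%.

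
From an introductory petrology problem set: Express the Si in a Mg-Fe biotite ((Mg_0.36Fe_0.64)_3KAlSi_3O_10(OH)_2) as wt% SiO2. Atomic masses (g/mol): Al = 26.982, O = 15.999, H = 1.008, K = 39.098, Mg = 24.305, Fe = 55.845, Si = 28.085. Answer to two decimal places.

M((Mg_0.36Fe_0.64)_3KAlSi_3O_10(OH)_2) = 477.811 g/mol; M(SiO2) = 60.083 g/mol.
Moles SiO2 per formula unit = 3 Si ÷ 1 = 3.0000.
SiO2 fraction = (3.0000 × 60.083) / 477.811 = 180.249/477.811 = 0.3772.

37.72 wt%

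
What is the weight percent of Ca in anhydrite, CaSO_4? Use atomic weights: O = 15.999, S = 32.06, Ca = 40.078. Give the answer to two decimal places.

M(CaSO_4) = 136.134 g/mol.
Ca contributes 1 × 40.078 = 40.078 g per mole.
40.078/136.134 = 0.2944 → 29.44%.

29.44 mass %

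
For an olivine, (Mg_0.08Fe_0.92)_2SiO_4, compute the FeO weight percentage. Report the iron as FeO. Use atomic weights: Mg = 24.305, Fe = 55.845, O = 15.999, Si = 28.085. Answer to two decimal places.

66.52 wt%

M((Mg_0.08Fe_0.92)_2SiO_4) = 198.725 g/mol; M(FeO) = 71.844 g/mol.
Moles FeO per formula unit = 1.84 Fe ÷ 1 = 1.8400.
FeO fraction = (1.8400 × 71.844) / 198.725 = 132.193/198.725 = 0.6652.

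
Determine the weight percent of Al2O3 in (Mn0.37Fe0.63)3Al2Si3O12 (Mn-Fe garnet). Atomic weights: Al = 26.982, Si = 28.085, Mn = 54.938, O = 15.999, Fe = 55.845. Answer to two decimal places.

20.53 wt%

M((Mn0.37Fe0.63)3Al2Si3O12) = 496.735 g/mol; M(Al2O3) = 101.961 g/mol.
Moles Al2O3 per formula unit = 2 Al ÷ 2 = 1.0000.
Al2O3 fraction = (1.0000 × 101.961) / 496.735 = 101.961/496.735 = 0.2053.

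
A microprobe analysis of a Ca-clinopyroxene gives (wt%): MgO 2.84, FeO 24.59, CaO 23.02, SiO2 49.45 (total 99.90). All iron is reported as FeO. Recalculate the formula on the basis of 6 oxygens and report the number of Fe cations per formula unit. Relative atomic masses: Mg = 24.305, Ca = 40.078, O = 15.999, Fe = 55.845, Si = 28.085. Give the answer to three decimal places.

0.832 Fe apfu

MgO: 2.84/40.304 = 0.07046 mol → 0.07046 mol Mg, 0.07046 mol O.
FeO: 24.59/71.844 = 0.34227 mol → 0.34227 mol Fe, 0.34227 mol O.
CaO: 23.02/56.077 = 0.41051 mol → 0.41051 mol Ca, 0.41051 mol O.
SiO2: 49.45/60.083 = 0.82303 mol → 0.82303 mol Si, 1.64606 mol O.
Total oxygen = 2.46930 mol. Normalization factor = 6/2.46930 = 2.42984.
Fe per 6 O = 0.34227 × 2.42984 = 0.832.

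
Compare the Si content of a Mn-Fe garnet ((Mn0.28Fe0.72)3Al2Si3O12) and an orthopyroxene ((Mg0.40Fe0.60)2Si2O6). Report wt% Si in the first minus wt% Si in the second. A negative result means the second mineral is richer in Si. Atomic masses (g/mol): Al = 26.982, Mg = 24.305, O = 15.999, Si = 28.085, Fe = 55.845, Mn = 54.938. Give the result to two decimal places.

First mineral: 84.255 g Si in 496.980 g formula = 16.95 wt% Si.
Second mineral: 56.170 g Si in 238.622 g formula = 23.54 wt% Si.
16.95% − 23.54% gives a difference of -6.59 percentage points.

-6.59 percentage points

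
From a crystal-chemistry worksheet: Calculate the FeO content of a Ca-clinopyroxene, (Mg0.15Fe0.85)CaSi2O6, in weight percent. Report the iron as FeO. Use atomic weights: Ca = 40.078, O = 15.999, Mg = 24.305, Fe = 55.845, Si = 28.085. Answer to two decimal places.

M((Mg0.15Fe0.85)CaSi2O6) = 243.356 g/mol; M(FeO) = 71.844 g/mol.
Moles FeO per formula unit = 0.85 Fe ÷ 1 = 0.8500.
FeO fraction = (0.8500 × 71.844) / 243.356 = 61.067/243.356 = 0.2509.

25.09 wt%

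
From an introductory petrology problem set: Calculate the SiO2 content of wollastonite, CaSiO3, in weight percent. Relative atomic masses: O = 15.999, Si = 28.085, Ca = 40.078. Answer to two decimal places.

51.72 wt%

M(CaSiO3) = 116.160 g/mol; M(SiO2) = 60.083 g/mol.
Moles SiO2 per formula unit = 1 Si ÷ 1 = 1.0000.
SiO2 fraction = (1.0000 × 60.083) / 116.160 = 60.083/116.160 = 0.5172.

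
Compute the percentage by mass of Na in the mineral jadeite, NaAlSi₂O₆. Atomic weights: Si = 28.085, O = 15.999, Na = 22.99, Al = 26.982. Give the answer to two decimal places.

Formula mass = 1×22.99 + 1×26.982 + 2×28.085 + 6×15.999 = 202.136 g/mol, of which 22.990 g is Na.
So Na makes up 22.990/202.136 = 0.1137 of the mass, i.e. 11.37%.

11.37 weight percent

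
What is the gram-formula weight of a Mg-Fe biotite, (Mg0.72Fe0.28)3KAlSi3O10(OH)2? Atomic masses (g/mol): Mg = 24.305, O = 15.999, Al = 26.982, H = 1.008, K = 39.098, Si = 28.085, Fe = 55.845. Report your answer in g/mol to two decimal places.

Mg: 2.16 × 24.305 = 52.4988
Fe: 0.84 × 55.845 = 46.9098
K: 1 × 39.098 = 39.0980
Al: 1 × 26.982 = 26.9820
Si: 3 × 28.085 = 84.2550
O: 12 × 15.999 = 191.9880
H: 2 × 1.008 = 2.0160
Summing the contributions gives the formula mass.

443.75 g/mol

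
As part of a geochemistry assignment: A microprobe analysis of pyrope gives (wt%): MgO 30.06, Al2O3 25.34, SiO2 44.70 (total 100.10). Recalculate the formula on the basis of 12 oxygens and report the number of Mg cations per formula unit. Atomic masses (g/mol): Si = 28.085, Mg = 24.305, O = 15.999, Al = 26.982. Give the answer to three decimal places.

MgO: 30.06/40.304 = 0.74583 mol → 0.74583 mol Mg, 0.74583 mol O.
Al2O3: 25.34/101.961 = 0.24853 mol → 0.49706 mol Al, 0.74559 mol O.
SiO2: 44.70/60.083 = 0.74397 mol → 0.74397 mol Si, 1.48794 mol O.
Total oxygen = 2.97936 mol. Normalization factor = 12/2.97936 = 4.02771.
Mg per 12 O = 0.74583 × 4.02771 = 3.004.

3.004 Mg apfu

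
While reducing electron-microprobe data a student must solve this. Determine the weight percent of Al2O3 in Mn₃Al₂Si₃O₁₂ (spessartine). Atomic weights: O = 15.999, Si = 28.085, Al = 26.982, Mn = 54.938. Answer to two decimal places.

M(Mn₃Al₂Si₃O₁₂) = 495.021 g/mol; M(Al2O3) = 101.961 g/mol.
Moles Al2O3 per formula unit = 2 Al ÷ 2 = 1.0000.
Al2O3 fraction = (1.0000 × 101.961) / 495.021 = 101.961/495.021 = 0.2060.

20.60 wt%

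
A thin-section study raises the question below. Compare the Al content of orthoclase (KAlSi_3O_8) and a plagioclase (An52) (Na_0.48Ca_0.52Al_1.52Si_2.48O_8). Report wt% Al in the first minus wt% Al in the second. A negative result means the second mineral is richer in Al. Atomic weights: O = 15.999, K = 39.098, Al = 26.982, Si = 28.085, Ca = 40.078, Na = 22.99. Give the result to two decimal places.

-5.47 percentage points

Al in KAlSi_3O_8: molar mass 278.327 g/mol; 1×26.982 = 26.982 g → 9.69 wt%.
Al in Na_0.48Ca_0.52Al_1.52Si_2.48O_8: molar mass 270.531 g/mol; 1.52×26.982 = 41.013 g → 15.16 wt%.
Difference = 9.69 − 15.16 = -5.47 percentage points.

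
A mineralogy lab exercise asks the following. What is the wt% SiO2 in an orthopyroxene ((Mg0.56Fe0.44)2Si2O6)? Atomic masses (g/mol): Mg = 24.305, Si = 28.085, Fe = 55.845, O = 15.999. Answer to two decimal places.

Molar mass of (Mg0.56Fe0.44)2Si2O6 = 1.12×24.305 + 0.88×55.845 + 2×28.085 + 6×15.999 = 228.529 g/mol.
Each formula unit contains 2 Si, equivalent to 2/1 = 2.0000 mol SiO2.
M(SiO2) = 1×28.085 + 2×15.999 = 60.083 g/mol.
Mass of SiO2 per formula unit = 2.0000 × 60.083 = 120.166 g.
SiO2 wt% = 120.166 / 228.529 × 100 = 52.58%.

52.58 wt%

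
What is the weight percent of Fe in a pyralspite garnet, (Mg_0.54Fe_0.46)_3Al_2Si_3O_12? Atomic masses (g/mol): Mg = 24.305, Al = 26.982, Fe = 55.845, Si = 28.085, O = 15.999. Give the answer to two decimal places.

17.25 mass %

M((Mg_0.54Fe_0.46)_3Al_2Si_3O_12) = 446.647 g/mol.
Fe contributes 1.38 × 55.845 = 77.066 g per mole.
77.066/446.647 = 0.1725 → 17.25%.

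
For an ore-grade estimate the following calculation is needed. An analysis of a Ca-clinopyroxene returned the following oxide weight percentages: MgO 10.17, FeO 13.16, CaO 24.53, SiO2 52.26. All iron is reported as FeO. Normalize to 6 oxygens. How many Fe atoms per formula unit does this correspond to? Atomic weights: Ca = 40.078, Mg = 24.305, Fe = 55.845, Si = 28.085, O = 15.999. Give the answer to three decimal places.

MgO (M=40.304): mol = 0.25233; Mg = 0.25233, O = 0.25233.
FeO (M=71.844): mol = 0.18317; Fe = 0.18317, O = 0.18317.
CaO (M=56.077): mol = 0.43743; Ca = 0.43743, O = 0.43743.
SiO2 (M=60.083): mol = 0.86980; Si = 0.86980, O = 1.73960.
ΣO = 2.61253; factor = 6/ΣO = 2.29662.
Fe apfu = 0.18317 × 2.29662 = 0.421.

0.421 Fe apfu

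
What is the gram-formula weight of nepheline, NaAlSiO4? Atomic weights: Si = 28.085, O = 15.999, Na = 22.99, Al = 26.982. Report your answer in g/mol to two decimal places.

Na: 1 × 22.99 = 22.9900
Al: 1 × 26.982 = 26.9820
Si: 1 × 28.085 = 28.0850
O: 4 × 15.999 = 63.9960
Summing the contributions gives the formula mass.

142.05 g/mol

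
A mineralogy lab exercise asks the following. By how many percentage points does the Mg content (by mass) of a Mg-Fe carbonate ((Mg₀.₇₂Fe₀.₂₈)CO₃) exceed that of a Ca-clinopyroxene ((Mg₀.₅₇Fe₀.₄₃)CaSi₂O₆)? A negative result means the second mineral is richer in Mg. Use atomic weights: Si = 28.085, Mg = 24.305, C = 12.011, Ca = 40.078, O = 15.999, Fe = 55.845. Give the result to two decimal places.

12.77 percentage points

Mg in (Mg₀.₇₂Fe₀.₂₈)CO₃: molar mass 93.144 g/mol; 0.72×24.305 = 17.500 g → 18.79 wt%.
Mg in (Mg₀.₅₇Fe₀.₄₃)CaSi₂O₆: molar mass 230.109 g/mol; 0.57×24.305 = 13.854 g → 6.02 wt%.
Difference = 18.79 − 6.02 = 12.77 percentage points.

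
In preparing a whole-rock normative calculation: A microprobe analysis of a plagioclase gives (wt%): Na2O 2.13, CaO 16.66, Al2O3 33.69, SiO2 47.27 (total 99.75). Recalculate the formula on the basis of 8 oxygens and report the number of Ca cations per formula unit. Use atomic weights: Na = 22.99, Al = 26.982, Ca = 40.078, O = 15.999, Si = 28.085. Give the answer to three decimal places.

Na2O: 2.13/61.979 = 0.03437 mol → 0.06874 mol Na, 0.03437 mol O.
CaO: 16.66/56.077 = 0.29709 mol → 0.29709 mol Ca, 0.29709 mol O.
Al2O3: 33.69/101.961 = 0.33042 mol → 0.66084 mol Al, 0.99126 mol O.
SiO2: 47.27/60.083 = 0.78675 mol → 0.78675 mol Si, 1.57350 mol O.
Total oxygen = 2.89622 mol. Normalization factor = 8/2.89622 = 2.76222.
Ca per 8 O = 0.29709 × 2.76222 = 0.821.

0.821 Ca apfu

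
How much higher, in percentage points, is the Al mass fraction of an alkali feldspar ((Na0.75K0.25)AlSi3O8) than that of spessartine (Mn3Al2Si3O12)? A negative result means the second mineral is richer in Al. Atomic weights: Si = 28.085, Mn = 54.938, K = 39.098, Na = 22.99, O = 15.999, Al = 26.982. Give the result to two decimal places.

-0.77 percentage points

First mineral: 26.982 g Al in 266.246 g formula = 10.13 wt% Al.
Second mineral: 53.964 g Al in 495.021 g formula = 10.90 wt% Al.
10.13% − 10.90% gives a difference of -0.77 percentage points.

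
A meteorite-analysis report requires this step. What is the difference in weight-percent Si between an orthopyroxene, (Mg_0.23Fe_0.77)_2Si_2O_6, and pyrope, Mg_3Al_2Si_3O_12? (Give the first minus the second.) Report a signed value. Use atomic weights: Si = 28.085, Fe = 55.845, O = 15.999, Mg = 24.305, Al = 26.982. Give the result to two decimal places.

1.63 percentage points

First mineral: 56.170 g Si in 249.346 g formula = 22.53 wt% Si.
Second mineral: 84.255 g Si in 403.122 g formula = 20.90 wt% Si.
22.53% − 20.90% gives a difference of 1.63 percentage points.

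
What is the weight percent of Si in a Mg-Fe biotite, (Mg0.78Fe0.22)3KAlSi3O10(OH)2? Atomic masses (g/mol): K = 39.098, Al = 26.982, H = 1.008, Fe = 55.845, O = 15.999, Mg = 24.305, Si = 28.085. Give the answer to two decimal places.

M((Mg0.78Fe0.22)3KAlSi3O10(OH)2) = 438.070 g/mol.
Si contributes 3 × 28.085 = 84.255 g per mole.
84.255/438.070 = 0.1923 → 19.23%.

19.23 mass %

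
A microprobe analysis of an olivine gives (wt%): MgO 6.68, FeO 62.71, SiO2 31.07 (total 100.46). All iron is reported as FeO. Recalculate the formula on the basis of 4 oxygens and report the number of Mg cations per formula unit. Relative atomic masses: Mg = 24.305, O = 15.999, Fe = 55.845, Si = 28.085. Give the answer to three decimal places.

6.68 wt% MgO ÷ 40.304 g/mol = 0.16574 mol, giving 0.16574 Mg and 0.16574 O.
62.71 wt% FeO ÷ 71.844 g/mol = 0.87286 mol, giving 0.87286 Fe and 0.87286 O.
31.07 wt% SiO2 ÷ 60.083 g/mol = 0.51712 mol, giving 0.51712 Si and 1.03424 O.
Oxygen sums to 2.07284; scaling by 4/2.07284 = 1.92972 puts the formula on 4 O.
Mg: 0.16574 × 1.92972 = 0.320 atoms per formula unit.

0.320 Mg apfu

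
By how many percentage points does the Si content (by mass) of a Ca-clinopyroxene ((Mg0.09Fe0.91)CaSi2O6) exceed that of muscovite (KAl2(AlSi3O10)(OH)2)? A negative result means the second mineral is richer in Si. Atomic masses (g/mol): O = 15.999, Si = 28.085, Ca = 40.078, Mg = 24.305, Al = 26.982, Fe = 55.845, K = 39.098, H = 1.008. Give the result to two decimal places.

1.75 percentage points

Si in (Mg0.09Fe0.91)CaSi2O6: molar mass 245.248 g/mol; 2×28.085 = 56.170 g → 22.90 wt%.
Si in KAl2(AlSi3O10)(OH)2: molar mass 398.303 g/mol; 3×28.085 = 84.255 g → 21.15 wt%.
Difference = 22.90 − 21.15 = 1.75 percentage points.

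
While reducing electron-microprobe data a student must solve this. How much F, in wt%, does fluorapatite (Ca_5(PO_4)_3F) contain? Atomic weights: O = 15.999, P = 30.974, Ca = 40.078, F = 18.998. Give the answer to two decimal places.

3.77 wt%

M(Ca_5(PO_4)_3F) = 504.298 g/mol.
F contributes 1 × 18.998 = 18.998 g per mole.
18.998/504.298 = 0.0377 → 3.77%.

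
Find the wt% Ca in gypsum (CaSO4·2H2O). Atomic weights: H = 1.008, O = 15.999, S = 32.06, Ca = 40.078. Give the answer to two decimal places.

23.28 weight percent

Molar mass of CaSO4·2H2O: 1*40.078 + 1*32.06 + 6*15.999 + 4*1.008 = 172.164 g/mol.
Mass of Ca per formula unit: 1 × 40.078 = 40.078 g.
Weight fraction Ca = 40.078 / 172.164 = 0.2328.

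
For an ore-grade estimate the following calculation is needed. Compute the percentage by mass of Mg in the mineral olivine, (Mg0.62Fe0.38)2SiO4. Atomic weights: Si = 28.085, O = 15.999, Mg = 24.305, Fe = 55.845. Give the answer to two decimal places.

18.30 wt%

Molar mass of (Mg0.62Fe0.38)2SiO4: 1.24·24.305 + 0.76·55.845 + 1·28.085 + 4·15.999 = 164.661 g/mol.
Mass of Mg per formula unit: 1.24 × 24.305 = 30.138 g.
Weight fraction Mg = 30.138 / 164.661 = 0.1830.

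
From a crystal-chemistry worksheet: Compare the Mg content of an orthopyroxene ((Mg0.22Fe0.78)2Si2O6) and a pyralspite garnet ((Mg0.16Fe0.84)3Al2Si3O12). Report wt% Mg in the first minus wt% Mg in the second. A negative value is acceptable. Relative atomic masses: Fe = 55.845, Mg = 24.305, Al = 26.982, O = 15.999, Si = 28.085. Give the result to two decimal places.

1.86 percentage points

M((Mg0.22Fe0.78)2Si2O6) = 249.976 g/mol, so wt% Mg = 10.694/249.976 × 100 = 4.28%.
M((Mg0.16Fe0.84)3Al2Si3O12) = 482.603 g/mol, so wt% Mg = 11.666/482.603 × 100 = 2.42%.
4.28 − 2.42 = 1.86 pp.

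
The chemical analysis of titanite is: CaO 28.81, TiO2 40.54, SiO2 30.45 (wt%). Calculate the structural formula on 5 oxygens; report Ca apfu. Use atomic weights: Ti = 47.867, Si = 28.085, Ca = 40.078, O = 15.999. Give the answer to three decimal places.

1.010 Ca apfu

28.81 wt% CaO ÷ 56.077 g/mol = 0.51376 mol, giving 0.51376 Ca and 0.51376 O.
40.54 wt% TiO2 ÷ 79.865 g/mol = 0.50761 mol, giving 0.50761 Ti and 1.01522 O.
30.45 wt% SiO2 ÷ 60.083 g/mol = 0.50680 mol, giving 0.50680 Si and 1.01360 O.
Oxygen sums to 2.54258; scaling by 5/2.54258 = 1.96651 puts the formula on 5 O.
Ca: 0.51376 × 1.96651 = 1.010 atoms per formula unit.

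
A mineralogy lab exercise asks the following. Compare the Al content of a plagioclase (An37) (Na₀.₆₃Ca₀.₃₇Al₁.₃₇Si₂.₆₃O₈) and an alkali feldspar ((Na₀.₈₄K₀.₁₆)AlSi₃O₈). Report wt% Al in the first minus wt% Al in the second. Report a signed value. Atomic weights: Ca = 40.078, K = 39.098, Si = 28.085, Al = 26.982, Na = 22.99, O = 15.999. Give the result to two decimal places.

Al in Na₀.₆₃Ca₀.₃₇Al₁.₃₇Si₂.₆₃O₈: molar mass 268.133 g/mol; 1.37×26.982 = 36.965 g → 13.79 wt%.
Al in (Na₀.₈₄K₀.₁₆)AlSi₃O₈: molar mass 264.796 g/mol; 1×26.982 = 26.982 g → 10.19 wt%.
Difference = 13.79 − 10.19 = 3.60 percentage points.

3.60 percentage points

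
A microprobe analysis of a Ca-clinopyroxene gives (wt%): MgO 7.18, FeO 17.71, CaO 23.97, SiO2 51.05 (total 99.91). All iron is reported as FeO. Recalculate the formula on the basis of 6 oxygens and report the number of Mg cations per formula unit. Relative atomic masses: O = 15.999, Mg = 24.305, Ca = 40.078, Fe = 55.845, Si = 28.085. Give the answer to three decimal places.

7.18 wt% MgO ÷ 40.304 g/mol = 0.17815 mol, giving 0.17815 Mg and 0.17815 O.
17.71 wt% FeO ÷ 71.844 g/mol = 0.24651 mol, giving 0.24651 Fe and 0.24651 O.
23.97 wt% CaO ÷ 56.077 g/mol = 0.42745 mol, giving 0.42745 Ca and 0.42745 O.
51.05 wt% SiO2 ÷ 60.083 g/mol = 0.84966 mol, giving 0.84966 Si and 1.69932 O.
Oxygen sums to 2.55143; scaling by 6/2.55143 = 2.35162 puts the formula on 6 O.
Mg: 0.17815 × 2.35162 = 0.419 atoms per formula unit.

0.419 Mg apfu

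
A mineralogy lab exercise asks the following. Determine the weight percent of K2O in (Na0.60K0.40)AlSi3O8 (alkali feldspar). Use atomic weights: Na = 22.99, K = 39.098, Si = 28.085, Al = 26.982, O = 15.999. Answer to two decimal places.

M((Na0.60K0.40)AlSi3O8) = 268.662 g/mol; M(K2O) = 94.195 g/mol.
Moles K2O per formula unit = 0.40 K ÷ 2 = 0.2000.
K2O fraction = (0.2000 × 94.195) / 268.662 = 18.839/268.662 = 0.0701.

7.01 wt%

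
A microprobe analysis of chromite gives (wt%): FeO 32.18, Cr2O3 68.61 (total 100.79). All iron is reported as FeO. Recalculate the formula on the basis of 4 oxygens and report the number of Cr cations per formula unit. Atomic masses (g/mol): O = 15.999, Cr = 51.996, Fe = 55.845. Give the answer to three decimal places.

FeO: 32.18/71.844 = 0.44791 mol → 0.44791 mol Fe, 0.44791 mol O.
Cr2O3: 68.61/151.989 = 0.45141 mol → 0.90282 mol Cr, 1.35423 mol O.
Total oxygen = 1.80214 mol. Normalization factor = 4/1.80214 = 2.21958.
Cr per 4 O = 0.90282 × 2.21958 = 2.004.

2.004 Cr apfu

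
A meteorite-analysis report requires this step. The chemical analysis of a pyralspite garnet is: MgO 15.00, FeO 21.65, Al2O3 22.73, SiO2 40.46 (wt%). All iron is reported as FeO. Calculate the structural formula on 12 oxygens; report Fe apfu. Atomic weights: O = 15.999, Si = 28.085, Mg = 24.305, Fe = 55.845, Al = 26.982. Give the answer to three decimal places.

1.345 Fe apfu

15.00 wt% MgO ÷ 40.304 g/mol = 0.37217 mol, giving 0.37217 Mg and 0.37217 O.
21.65 wt% FeO ÷ 71.844 g/mol = 0.30135 mol, giving 0.30135 Fe and 0.30135 O.
22.73 wt% Al2O3 ÷ 101.961 g/mol = 0.22293 mol, giving 0.44586 Al and 0.66879 O.
40.46 wt% SiO2 ÷ 60.083 g/mol = 0.67340 mol, giving 0.67340 Si and 1.34680 O.
Oxygen sums to 2.68911; scaling by 12/2.68911 = 4.46244 puts the formula on 12 O.
Fe: 0.30135 × 4.46244 = 1.345 atoms per formula unit.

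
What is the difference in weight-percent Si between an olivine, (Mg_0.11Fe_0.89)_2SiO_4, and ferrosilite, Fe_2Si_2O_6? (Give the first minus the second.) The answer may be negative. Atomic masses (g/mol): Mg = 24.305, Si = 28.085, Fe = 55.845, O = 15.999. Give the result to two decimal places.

First mineral: 28.085 g Si in 196.832 g formula = 14.27 wt% Si.
Second mineral: 56.170 g Si in 263.854 g formula = 21.29 wt% Si.
14.27% − 21.29% gives a difference of -7.02 percentage points.

-7.02 percentage points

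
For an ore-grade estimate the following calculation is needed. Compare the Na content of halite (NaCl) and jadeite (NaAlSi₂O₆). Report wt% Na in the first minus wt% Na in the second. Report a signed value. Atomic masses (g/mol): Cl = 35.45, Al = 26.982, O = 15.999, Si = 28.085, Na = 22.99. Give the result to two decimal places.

27.97 percentage points

M(NaCl) = 58.440 g/mol, so wt% Na = 22.990/58.440 × 100 = 39.34%.
M(NaAlSi₂O₆) = 202.136 g/mol, so wt% Na = 22.990/202.136 × 100 = 11.37%.
39.34 − 11.37 = 27.97 pp.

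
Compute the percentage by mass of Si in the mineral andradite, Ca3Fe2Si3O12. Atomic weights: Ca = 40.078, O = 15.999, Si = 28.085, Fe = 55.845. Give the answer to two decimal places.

Molar mass of Ca3Fe2Si3O12: 3·40.078 + 2·55.845 + 3·28.085 + 12·15.999 = 508.167 g/mol.
Mass of Si per formula unit: 3 × 28.085 = 84.255 g.
Weight fraction Si = 84.255 / 508.167 = 0.1658.

16.58 mass %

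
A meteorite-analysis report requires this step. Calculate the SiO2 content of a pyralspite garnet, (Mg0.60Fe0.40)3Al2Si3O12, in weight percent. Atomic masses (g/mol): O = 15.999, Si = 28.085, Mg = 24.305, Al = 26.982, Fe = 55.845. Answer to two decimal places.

M((Mg0.60Fe0.40)3Al2Si3O12) = 440.970 g/mol; M(SiO2) = 60.083 g/mol.
Moles SiO2 per formula unit = 3 Si ÷ 1 = 3.0000.
SiO2 fraction = (3.0000 × 60.083) / 440.970 = 180.249/440.970 = 0.4088.

40.88 wt%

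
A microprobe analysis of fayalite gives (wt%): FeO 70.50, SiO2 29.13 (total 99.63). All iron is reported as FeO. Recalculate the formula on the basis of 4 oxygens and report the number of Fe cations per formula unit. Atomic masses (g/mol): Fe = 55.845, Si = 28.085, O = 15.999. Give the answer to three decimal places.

2.012 Fe apfu

FeO: 70.50/71.844 = 0.98129 mol → 0.98129 mol Fe, 0.98129 mol O.
SiO2: 29.13/60.083 = 0.48483 mol → 0.48483 mol Si, 0.96966 mol O.
Total oxygen = 1.95095 mol. Normalization factor = 4/1.95095 = 2.05028.
Fe per 4 O = 0.98129 × 2.05028 = 2.012.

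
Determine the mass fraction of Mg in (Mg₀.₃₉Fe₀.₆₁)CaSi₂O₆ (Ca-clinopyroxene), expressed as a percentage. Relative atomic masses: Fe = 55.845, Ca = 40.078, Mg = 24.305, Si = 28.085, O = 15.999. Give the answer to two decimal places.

Formula mass = 0.39·24.305 + 0.61·55.845 + 1·40.078 + 2·28.085 + 6·15.999 = 235.786 g/mol, of which 9.479 g is Mg.
So Mg makes up 9.479/235.786 = 0.0402 of the mass, i.e. 4.02%.

4.02 weight percent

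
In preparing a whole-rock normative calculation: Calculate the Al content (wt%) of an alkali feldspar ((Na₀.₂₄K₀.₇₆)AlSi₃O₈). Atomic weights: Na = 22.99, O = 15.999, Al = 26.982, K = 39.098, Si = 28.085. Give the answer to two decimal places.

M((Na₀.₂₄K₀.₇₆)AlSi₃O₈) = 274.461 g/mol.
Al contributes 1 × 26.982 = 26.982 g per mole.
26.982/274.461 = 0.0983 → 9.83%.

9.83 wt%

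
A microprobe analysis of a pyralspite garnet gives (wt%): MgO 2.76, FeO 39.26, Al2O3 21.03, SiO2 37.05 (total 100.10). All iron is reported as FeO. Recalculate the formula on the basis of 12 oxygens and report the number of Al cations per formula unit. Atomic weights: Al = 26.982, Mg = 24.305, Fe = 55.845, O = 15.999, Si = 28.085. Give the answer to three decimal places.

2.007 Al apfu

MgO: 2.76/40.304 = 0.06848 mol → 0.06848 mol Mg, 0.06848 mol O.
FeO: 39.26/71.844 = 0.54646 mol → 0.54646 mol Fe, 0.54646 mol O.
Al2O3: 21.03/101.961 = 0.20626 mol → 0.41252 mol Al, 0.61878 mol O.
SiO2: 37.05/60.083 = 0.61665 mol → 0.61665 mol Si, 1.23330 mol O.
Total oxygen = 2.46702 mol. Normalization factor = 12/2.46702 = 4.86417.
Al per 12 O = 0.41252 × 4.86417 = 2.007.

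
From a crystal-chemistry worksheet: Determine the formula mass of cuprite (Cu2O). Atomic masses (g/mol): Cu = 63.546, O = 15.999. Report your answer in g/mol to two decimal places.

Cu: 2 × 63.546 = 127.0920
O: 1 × 15.999 = 15.9990
Summing the contributions gives the formula mass.

143.09 g/mol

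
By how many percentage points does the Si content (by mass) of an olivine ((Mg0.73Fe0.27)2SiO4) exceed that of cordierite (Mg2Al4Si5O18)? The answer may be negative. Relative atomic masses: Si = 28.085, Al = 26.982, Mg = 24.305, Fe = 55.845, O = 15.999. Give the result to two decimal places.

Si in (Mg0.73Fe0.27)2SiO4: molar mass 157.723 g/mol; 1×28.085 = 28.085 g → 17.81 wt%.
Si in Mg2Al4Si5O18: molar mass 584.945 g/mol; 5×28.085 = 140.425 g → 24.01 wt%.
Difference = 17.81 − 24.01 = -6.20 percentage points.

-6.20 percentage points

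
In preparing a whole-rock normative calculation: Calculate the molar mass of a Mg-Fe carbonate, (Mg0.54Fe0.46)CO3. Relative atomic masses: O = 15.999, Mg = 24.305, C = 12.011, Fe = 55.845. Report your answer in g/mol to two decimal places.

The formula mass is the sum 0.54·24.305 + 0.46·55.845 + 1·12.011 + 3·15.999.

98.82 g/mol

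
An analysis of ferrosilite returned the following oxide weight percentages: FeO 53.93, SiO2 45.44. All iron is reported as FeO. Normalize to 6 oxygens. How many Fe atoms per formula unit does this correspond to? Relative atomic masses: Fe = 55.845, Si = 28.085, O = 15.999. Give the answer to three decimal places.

1.990 Fe apfu

FeO (M=71.844): mol = 0.75065; Fe = 0.75065, O = 0.75065.
SiO2 (M=60.083): mol = 0.75629; Si = 0.75629, O = 1.51258.
ΣO = 2.26323; factor = 6/ΣO = 2.65108.
Fe apfu = 0.75065 × 2.65108 = 1.990.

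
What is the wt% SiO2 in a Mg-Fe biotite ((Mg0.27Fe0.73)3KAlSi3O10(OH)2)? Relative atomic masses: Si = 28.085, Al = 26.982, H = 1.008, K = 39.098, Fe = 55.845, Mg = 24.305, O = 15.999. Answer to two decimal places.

37.06 wt%

M((Mg0.27Fe0.73)3KAlSi3O10(OH)2) = 486.327 g/mol; M(SiO2) = 60.083 g/mol.
Moles SiO2 per formula unit = 3 Si ÷ 1 = 3.0000.
SiO2 fraction = (3.0000 × 60.083) / 486.327 = 180.249/486.327 = 0.3706.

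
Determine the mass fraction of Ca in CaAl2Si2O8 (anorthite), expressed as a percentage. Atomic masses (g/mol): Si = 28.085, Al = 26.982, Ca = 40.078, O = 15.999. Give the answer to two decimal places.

14.41 weight percent

M(CaAl2Si2O8) = 278.204 g/mol.
Ca contributes 1 × 40.078 = 40.078 g per mole.
40.078/278.204 = 0.1441 → 14.41%.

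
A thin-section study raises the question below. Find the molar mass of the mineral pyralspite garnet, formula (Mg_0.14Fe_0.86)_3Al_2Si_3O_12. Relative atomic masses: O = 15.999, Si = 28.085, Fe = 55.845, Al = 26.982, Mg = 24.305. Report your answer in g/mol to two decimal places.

M = 0.42×24.305 + 2.58×55.845 + 2×26.982 + 3×28.085 + 12×15.999

484.50 g/mol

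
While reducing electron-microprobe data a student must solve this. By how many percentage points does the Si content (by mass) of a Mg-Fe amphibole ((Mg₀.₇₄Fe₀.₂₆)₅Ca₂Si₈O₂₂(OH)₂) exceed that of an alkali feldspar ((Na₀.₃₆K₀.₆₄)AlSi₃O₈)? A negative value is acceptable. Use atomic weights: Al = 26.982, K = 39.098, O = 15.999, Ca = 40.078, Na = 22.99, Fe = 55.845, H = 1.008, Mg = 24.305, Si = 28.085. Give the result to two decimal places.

-4.59 percentage points

First mineral: 224.680 g Si in 853.355 g formula = 26.33 wt% Si.
Second mineral: 84.255 g Si in 272.528 g formula = 30.92 wt% Si.
26.33% − 30.92% gives a difference of -4.59 percentage points.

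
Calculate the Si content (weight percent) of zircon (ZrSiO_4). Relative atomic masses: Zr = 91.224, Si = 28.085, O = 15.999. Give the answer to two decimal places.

15.32 weight percent

Formula mass = 1×91.224 + 1×28.085 + 4×15.999 = 183.305 g/mol, of which 28.085 g is Si.
So Si makes up 28.085/183.305 = 0.1532 of the mass, i.e. 15.32%.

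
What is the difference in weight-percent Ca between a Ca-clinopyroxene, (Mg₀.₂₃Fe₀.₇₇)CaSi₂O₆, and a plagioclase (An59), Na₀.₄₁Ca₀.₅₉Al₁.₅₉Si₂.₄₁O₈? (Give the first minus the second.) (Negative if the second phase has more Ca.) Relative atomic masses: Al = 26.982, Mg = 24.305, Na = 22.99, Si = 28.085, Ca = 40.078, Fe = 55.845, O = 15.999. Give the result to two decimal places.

7.94 percentage points

Ca in (Mg₀.₂₃Fe₀.₇₇)CaSi₂O₆: molar mass 240.833 g/mol; 1×40.078 = 40.078 g → 16.64 wt%.
Ca in Na₀.₄₁Ca₀.₅₉Al₁.₅₉Si₂.₄₁O₈: molar mass 271.650 g/mol; 0.59×40.078 = 23.646 g → 8.70 wt%.
Difference = 16.64 − 8.70 = 7.94 percentage points.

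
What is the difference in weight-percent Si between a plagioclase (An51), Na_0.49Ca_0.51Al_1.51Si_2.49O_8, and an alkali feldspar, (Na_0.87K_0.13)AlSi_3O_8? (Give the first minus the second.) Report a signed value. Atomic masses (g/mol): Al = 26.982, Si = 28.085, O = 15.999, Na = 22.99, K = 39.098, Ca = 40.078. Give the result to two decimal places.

-6.01 percentage points

Si in Na_0.49Ca_0.51Al_1.51Si_2.49O_8: molar mass 270.371 g/mol; 2.49×28.085 = 69.932 g → 25.87 wt%.
Si in (Na_0.87K_0.13)AlSi_3O_8: molar mass 264.313 g/mol; 3×28.085 = 84.255 g → 31.88 wt%.
Difference = 25.87 − 31.88 = -6.01 percentage points.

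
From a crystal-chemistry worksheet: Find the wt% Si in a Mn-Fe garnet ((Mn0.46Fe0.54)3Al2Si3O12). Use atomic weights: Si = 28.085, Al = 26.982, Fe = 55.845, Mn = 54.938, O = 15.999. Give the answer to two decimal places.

16.97 wt%

Formula mass = 1.38*54.938 + 1.62*55.845 + 2*26.982 + 3*28.085 + 12*15.999 = 496.490 g/mol, of which 84.255 g is Si.
So Si makes up 84.255/496.490 = 0.1697 of the mass, i.e. 16.97%.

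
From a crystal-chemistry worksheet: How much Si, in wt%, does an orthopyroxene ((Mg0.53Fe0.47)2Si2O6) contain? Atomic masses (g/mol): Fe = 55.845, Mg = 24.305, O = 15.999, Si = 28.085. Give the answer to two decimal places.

24.38 wt%

Molar mass of (Mg0.53Fe0.47)2Si2O6: 1.06·24.305 + 0.94·55.845 + 2·28.085 + 6·15.999 = 230.422 g/mol.
Mass of Si per formula unit: 2 × 28.085 = 56.170 g.
Weight fraction Si = 56.170 / 230.422 = 0.2438.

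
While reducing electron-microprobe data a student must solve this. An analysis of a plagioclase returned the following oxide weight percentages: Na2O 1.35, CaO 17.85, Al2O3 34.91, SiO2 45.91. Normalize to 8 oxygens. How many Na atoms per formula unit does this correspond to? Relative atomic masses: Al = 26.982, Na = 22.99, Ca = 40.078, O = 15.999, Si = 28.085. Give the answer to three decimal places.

1.35 wt% Na2O ÷ 61.979 g/mol = 0.02178 mol, giving 0.04356 Na and 0.02178 O.
17.85 wt% CaO ÷ 56.077 g/mol = 0.31831 mol, giving 0.31831 Ca and 0.31831 O.
34.91 wt% Al2O3 ÷ 101.961 g/mol = 0.34239 mol, giving 0.68478 Al and 1.02717 O.
45.91 wt% SiO2 ÷ 60.083 g/mol = 0.76411 mol, giving 0.76411 Si and 1.52822 O.
Oxygen sums to 2.89548; scaling by 8/2.89548 = 2.76293 puts the formula on 8 O.
Na: 0.04356 × 2.76293 = 0.120 atoms per formula unit.

0.120 Na apfu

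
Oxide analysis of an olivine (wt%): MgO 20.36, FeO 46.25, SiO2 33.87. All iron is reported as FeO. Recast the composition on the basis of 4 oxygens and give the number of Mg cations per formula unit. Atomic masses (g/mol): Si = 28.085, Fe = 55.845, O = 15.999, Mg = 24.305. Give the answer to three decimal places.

0.888 Mg apfu

20.36 wt% MgO ÷ 40.304 g/mol = 0.50516 mol, giving 0.50516 Mg and 0.50516 O.
46.25 wt% FeO ÷ 71.844 g/mol = 0.64376 mol, giving 0.64376 Fe and 0.64376 O.
33.87 wt% SiO2 ÷ 60.083 g/mol = 0.56372 mol, giving 0.56372 Si and 1.12744 O.
Oxygen sums to 2.27636; scaling by 4/2.27636 = 1.75719 puts the formula on 4 O.
Mg: 0.50516 × 1.75719 = 0.888 atoms per formula unit.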